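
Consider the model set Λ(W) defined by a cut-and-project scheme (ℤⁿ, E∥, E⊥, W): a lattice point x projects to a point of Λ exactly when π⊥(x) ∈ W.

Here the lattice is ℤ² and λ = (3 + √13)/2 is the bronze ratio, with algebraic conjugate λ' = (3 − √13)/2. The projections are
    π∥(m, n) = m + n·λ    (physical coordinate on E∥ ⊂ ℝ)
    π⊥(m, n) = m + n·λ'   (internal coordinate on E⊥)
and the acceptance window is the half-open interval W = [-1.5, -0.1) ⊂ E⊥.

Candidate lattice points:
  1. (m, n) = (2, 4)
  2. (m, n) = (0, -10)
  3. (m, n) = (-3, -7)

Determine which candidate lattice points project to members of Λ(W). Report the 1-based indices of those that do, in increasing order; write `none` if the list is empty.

3

λ' = (3−√13)/2 ≈ -0.30278.
[1] lift (2,4): star map gives 0.78890; window check -1.5 ≤ 0.78890 < -0.1 is false → out
[2] lift (0,-10): star map gives 3.02776; window check -1.5 ≤ 3.02776 < -0.1 is false → out
[3] lift (-3,-7): star map gives -0.88057; window check -1.5 ≤ -0.88057 < -0.1 is true → IN Λ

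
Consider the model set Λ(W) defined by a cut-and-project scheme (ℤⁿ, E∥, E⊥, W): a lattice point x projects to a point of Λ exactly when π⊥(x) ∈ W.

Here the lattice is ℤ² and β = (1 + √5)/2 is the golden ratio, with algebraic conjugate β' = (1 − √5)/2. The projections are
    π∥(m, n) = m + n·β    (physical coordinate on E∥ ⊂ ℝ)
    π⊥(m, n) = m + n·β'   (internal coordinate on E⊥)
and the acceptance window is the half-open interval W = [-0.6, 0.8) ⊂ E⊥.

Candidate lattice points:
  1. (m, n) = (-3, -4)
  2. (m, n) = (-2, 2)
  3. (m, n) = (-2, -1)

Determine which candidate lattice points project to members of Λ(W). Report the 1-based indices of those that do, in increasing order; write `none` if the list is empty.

β' = (1−√5)/2 ≈ -0.618034.
[1] lift (-3,-4): star map gives -0.527864; window check -0.6 ≤ -0.527864 < 0.8 is true → IN Λ
[2] lift (-2,2): star map gives -3.236068; window check -0.6 ≤ -3.236068 < 0.8 is false → out
[3] lift (-2,-1): star map gives -1.381966; window check -0.6 ≤ -1.381966 < 0.8 is false → out

1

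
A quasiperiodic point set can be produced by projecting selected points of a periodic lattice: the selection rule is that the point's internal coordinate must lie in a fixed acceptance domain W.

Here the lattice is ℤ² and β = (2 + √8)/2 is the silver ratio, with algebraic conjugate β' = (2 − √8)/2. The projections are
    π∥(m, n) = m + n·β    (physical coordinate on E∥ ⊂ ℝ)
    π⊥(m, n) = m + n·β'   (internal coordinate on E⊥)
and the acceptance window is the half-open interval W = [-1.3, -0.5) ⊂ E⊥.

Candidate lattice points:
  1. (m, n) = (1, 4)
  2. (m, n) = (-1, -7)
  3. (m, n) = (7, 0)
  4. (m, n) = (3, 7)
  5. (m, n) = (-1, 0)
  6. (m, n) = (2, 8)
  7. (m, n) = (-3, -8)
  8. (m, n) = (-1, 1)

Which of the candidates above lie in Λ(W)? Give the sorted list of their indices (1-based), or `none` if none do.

1, 5

Compute β' = (2−√8)/2 = -0.4142, so π⊥(m,n) = m -0.4142·n.
[1] lift (1,4): star map gives -0.6569; window check -1.3 ≤ -0.6569 < -0.5 is true → IN Λ
[2] lift (-1,-7): star map gives 1.8995; window check -1.3 ≤ 1.8995 < -0.5 is false → out
[3] lift (7,0): star map gives 7.0000; window check -1.3 ≤ 7.0000 < -0.5 is false → out
[4] lift (3,7): star map gives 0.1005; window check -1.3 ≤ 0.1005 < -0.5 is false → out
[5] lift (-1,0): star map gives -1.0000; window check -1.3 ≤ -1.0000 < -0.5 is true → IN Λ
[6] lift (2,8): star map gives -1.3137; window check -1.3 ≤ -1.3137 < -0.5 is false → out
[7] lift (-3,-8): star map gives 0.3137; window check -1.3 ≤ 0.3137 < -0.5 is false → out
[8] lift (-1,1): star map gives -1.4142; window check -1.3 ≤ -1.4142 < -0.5 is false → out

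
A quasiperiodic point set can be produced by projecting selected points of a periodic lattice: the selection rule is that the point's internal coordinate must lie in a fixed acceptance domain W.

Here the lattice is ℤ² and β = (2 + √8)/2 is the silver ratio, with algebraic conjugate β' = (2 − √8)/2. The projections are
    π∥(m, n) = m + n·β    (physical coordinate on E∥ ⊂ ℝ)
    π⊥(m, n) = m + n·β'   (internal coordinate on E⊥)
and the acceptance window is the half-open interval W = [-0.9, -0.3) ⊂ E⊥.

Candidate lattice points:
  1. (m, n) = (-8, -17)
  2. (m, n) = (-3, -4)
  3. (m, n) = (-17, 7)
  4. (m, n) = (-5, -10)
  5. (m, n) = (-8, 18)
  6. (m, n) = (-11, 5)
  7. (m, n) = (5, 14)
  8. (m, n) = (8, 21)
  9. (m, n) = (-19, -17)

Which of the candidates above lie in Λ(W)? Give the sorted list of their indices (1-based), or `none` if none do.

Compute β' = (2−√8)/2 = -0.414214, so π⊥(m,n) = m -0.414214·n.
candidate 1: (m,n)=(-8,-17) → π∥ = -8-17·β ≈ -49.041631, π⊥ = -8-17·β' ≈ -0.958369 ∉ [-0.9, -0.3) ⇒ out
candidate 2: (m,n)=(-3,-4) → π∥ = -3-4·β ≈ -12.656854, π⊥ = -3-4·β' ≈ -1.343146 ∉ [-0.9, -0.3) ⇒ out
candidate 3: (m,n)=(-17,7) → π∥ = -17+7·β ≈ -0.100505, π⊥ = -17+7·β' ≈ -19.899495 ∉ [-0.9, -0.3) ⇒ out
candidate 4: (m,n)=(-5,-10) → π∥ = -5-10·β ≈ -29.142136, π⊥ = -5-10·β' ≈ -0.857864 ∈ [-0.9, -0.3) ⇒ IN Λ
candidate 5: (m,n)=(-8,18) → π∥ = -8+18·β ≈ 35.455844, π⊥ = -8+18·β' ≈ -15.455844 ∉ [-0.9, -0.3) ⇒ out
candidate 6: (m,n)=(-11,5) → π∥ = -11+5·β ≈ 1.071068, π⊥ = -11+5·β' ≈ -13.071068 ∉ [-0.9, -0.3) ⇒ out
candidate 7: (m,n)=(5,14) → π∥ = 5+14·β ≈ 38.798990, π⊥ = 5+14·β' ≈ -0.798990 ∈ [-0.9, -0.3) ⇒ IN Λ
candidate 8: (m,n)=(8,21) → π∥ = 8+21·β ≈ 58.698485, π⊥ = 8+21·β' ≈ -0.698485 ∈ [-0.9, -0.3) ⇒ IN Λ
candidate 9: (m,n)=(-19,-17) → π∥ = -19-17·β ≈ -60.041631, π⊥ = -19-17·β' ≈ -11.958369 ∉ [-0.9, -0.3) ⇒ out

4, 7, 8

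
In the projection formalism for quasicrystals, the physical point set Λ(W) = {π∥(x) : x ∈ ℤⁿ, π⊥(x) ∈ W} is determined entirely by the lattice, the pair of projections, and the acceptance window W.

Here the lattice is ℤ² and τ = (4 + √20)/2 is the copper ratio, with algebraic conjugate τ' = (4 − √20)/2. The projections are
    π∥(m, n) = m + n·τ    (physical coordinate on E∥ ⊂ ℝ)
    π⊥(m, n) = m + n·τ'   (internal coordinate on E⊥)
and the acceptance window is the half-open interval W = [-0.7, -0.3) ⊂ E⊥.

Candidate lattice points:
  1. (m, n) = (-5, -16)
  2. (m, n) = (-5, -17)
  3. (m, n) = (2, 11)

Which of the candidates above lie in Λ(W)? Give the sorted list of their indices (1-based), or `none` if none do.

3

τ' = (4−√20)/2 ≈ -0.23607.
candidate 1: (m,n)=(-5,-16) → π∥ = -5-16·τ ≈ -72.77709, π⊥ = -5-16·τ' ≈ -1.22291 ∉ [-0.7, -0.3) ⇒ out
candidate 2: (m,n)=(-5,-17) → π∥ = -5-17·τ ≈ -77.01316, π⊥ = -5-17·τ' ≈ -0.98684 ∉ [-0.7, -0.3) ⇒ out
candidate 3: (m,n)=(2,11) → π∥ = 2+11·τ ≈ 48.59675, π⊥ = 2+11·τ' ≈ -0.59675 ∈ [-0.7, -0.3) ⇒ IN Λ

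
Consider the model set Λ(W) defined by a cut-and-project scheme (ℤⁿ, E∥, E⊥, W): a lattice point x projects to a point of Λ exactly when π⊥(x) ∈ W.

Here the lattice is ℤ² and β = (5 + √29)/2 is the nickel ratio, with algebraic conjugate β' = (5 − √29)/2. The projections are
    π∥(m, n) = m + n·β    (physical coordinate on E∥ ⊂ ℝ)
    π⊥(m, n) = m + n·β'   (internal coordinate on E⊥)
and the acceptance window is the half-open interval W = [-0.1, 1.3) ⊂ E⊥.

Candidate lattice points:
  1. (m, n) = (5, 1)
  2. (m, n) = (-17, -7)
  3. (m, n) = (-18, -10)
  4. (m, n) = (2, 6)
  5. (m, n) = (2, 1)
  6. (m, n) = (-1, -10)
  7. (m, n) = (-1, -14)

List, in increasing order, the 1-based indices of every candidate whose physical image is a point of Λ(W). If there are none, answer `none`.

4, 6

Numerically β ≈ 5.19258 and β' = −1/β ≈ -0.19258.
[1] lift (5,1): star map gives 4.80742; window check -0.1 ≤ 4.80742 < 1.3 is false → out
[2] lift (-17,-7): star map gives -15.65192; window check -0.1 ≤ -15.65192 < 1.3 is false → out
[3] lift (-18,-10): star map gives -16.07418; window check -0.1 ≤ -16.07418 < 1.3 is false → out
[4] lift (2,6): star map gives 0.84451; window check -0.1 ≤ 0.84451 < 1.3 is true → IN Λ
[5] lift (2,1): star map gives 1.80742; window check -0.1 ≤ 1.80742 < 1.3 is false → out
[6] lift (-1,-10): star map gives 0.92582; window check -0.1 ≤ 0.92582 < 1.3 is true → IN Λ
[7] lift (-1,-14): star map gives 1.69615; window check -0.1 ≤ 1.69615 < 1.3 is false → out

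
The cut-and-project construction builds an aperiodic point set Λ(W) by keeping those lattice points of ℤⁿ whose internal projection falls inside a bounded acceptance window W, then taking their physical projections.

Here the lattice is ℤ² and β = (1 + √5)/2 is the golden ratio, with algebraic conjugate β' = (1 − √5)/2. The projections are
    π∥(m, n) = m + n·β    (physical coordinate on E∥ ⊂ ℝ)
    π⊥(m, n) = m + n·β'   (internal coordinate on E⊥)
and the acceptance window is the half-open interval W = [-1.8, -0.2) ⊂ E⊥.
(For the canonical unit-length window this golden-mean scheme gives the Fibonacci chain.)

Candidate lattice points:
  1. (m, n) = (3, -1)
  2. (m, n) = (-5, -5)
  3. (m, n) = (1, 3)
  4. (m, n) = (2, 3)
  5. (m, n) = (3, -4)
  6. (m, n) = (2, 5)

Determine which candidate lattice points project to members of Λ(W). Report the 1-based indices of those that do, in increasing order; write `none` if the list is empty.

3, 6

Numerically β ≈ 1.61803 and β' = −1/β ≈ -0.61803.
candidate 1: (m,n)=(3,-1) → π∥ = 3-1·β ≈ 1.38197, π⊥ = 3-1·β' ≈ 3.61803 ∉ [-1.8, -0.2) ⇒ out
candidate 2: (m,n)=(-5,-5) → π∥ = -5-5·β ≈ -13.09017, π⊥ = -5-5·β' ≈ -1.90983 ∉ [-1.8, -0.2) ⇒ out
candidate 3: (m,n)=(1,3) → π∥ = 1+3·β ≈ 5.85410, π⊥ = 1+3·β' ≈ -0.85410 ∈ [-1.8, -0.2) ⇒ IN Λ
candidate 4: (m,n)=(2,3) → π∥ = 2+3·β ≈ 6.85410, π⊥ = 2+3·β' ≈ 0.14590 ∉ [-1.8, -0.2) ⇒ out
candidate 5: (m,n)=(3,-4) → π∥ = 3-4·β ≈ -3.47214, π⊥ = 3-4·β' ≈ 5.47214 ∉ [-1.8, -0.2) ⇒ out
candidate 6: (m,n)=(2,5) → π∥ = 2+5·β ≈ 10.09017, π⊥ = 2+5·β' ≈ -1.09017 ∈ [-1.8, -0.2) ⇒ IN Λ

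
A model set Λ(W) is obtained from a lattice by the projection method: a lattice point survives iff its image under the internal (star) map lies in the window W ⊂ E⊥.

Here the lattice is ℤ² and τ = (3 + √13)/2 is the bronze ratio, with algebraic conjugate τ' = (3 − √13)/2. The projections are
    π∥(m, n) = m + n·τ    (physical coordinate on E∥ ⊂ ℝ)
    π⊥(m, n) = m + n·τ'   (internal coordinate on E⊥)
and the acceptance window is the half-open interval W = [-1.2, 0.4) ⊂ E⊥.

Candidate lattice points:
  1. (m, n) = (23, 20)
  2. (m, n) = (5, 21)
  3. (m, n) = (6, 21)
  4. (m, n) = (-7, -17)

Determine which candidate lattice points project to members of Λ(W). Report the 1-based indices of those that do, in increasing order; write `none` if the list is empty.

3

τ' = (3−√13)/2 ≈ -0.3028.
#1 (23,20): internal coord 23 + (20)·τ' = +16.9445; +16.9445 ∉ [-1.2, 0.4) → out
#2 (5,21): internal coord 5 + (21)·τ' = -1.3583; -1.3583 ∉ [-1.2, 0.4) → out
#3 (6,21): internal coord 6 + (21)·τ' = -0.3583; -0.3583 ∈ [-1.2, 0.4) → IN Λ
#4 (-7,-17): internal coord -7 + (-17)·τ' = -1.8528; -1.8528 ∉ [-1.2, 0.4) → out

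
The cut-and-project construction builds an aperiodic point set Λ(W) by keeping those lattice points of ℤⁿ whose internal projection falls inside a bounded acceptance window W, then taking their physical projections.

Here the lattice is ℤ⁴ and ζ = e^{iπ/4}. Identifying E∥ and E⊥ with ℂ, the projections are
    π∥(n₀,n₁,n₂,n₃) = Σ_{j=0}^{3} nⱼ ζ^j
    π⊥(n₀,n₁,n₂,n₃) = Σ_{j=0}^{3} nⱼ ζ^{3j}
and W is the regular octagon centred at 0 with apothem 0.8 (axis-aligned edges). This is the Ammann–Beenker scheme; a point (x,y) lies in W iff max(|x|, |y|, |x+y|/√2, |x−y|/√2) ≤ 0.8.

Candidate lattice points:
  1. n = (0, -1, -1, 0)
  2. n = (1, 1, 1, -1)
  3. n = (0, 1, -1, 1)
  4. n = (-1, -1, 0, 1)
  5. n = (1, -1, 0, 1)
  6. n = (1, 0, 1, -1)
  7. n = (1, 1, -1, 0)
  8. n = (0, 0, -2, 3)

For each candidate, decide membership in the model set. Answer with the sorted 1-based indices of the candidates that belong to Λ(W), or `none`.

π⊥(n) = n₀ + n₁ζ³ + n₂ζ⁶ + n₃ζ⁹ where ζ = e^{iπ/4}.
#1 (0, -1, -1, 0): internal (0.7071, 0.2929); octagon support 0.7071 vs apothem 0.8 → ∈ W
#2 (1, 1, 1, -1): internal (-0.4142, -1.0000); octagon support 1.0000 vs apothem 0.8 → ∉ W
#3 (0, 1, -1, 1): internal (0.0000, 2.4142); octagon support 2.4142 vs apothem 0.8 → ∉ W
#4 (-1, -1, 0, 1): internal (0.4142, 0.0000); octagon support 0.4142 vs apothem 0.8 → ∈ W
#5 (1, -1, 0, 1): internal (2.4142, 0.0000); octagon support 2.4142 vs apothem 0.8 → ∉ W
#6 (1, 0, 1, -1): internal (0.2929, -1.7071); octagon support 1.7071 vs apothem 0.8 → ∉ W
#7 (1, 1, -1, 0): internal (0.2929, 1.7071); octagon support 1.7071 vs apothem 0.8 → ∉ W
#8 (0, 0, -2, 3): internal (2.1213, 4.1213); octagon support 4.4142 vs apothem 0.8 → ∉ W

1, 4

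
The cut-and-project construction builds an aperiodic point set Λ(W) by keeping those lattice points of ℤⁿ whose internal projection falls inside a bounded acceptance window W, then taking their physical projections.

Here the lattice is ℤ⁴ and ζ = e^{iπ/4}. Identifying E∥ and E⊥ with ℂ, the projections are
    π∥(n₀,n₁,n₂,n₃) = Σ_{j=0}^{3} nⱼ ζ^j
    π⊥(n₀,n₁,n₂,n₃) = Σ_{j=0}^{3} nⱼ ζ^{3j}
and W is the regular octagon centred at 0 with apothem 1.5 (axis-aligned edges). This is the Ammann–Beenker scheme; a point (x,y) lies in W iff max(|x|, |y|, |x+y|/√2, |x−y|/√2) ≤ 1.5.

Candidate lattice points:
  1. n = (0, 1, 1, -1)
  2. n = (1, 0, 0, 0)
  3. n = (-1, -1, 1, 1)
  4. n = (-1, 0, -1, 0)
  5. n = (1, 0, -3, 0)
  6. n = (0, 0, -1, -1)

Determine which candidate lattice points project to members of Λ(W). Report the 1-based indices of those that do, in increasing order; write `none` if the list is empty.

With ζ = e^{iπ/4} the internal vectors are ζ^0,ζ^3,ζ^6,ζ^9.
#1 (0, 1, 1, -1): internal (-1.41421, -1.00000); octagon support 1.70711 vs apothem 1.5 → ∉ W
#2 (1, 0, 0, 0): internal (1.00000, 0.00000); octagon support 1.00000 vs apothem 1.5 → ∈ W
#3 (-1, -1, 1, 1): internal (0.41421, -1.00000); octagon support 1.00000 vs apothem 1.5 → ∈ W
#4 (-1, 0, -1, 0): internal (-1.00000, 1.00000); octagon support 1.41421 vs apothem 1.5 → ∈ W
#5 (1, 0, -3, 0): internal (1.00000, 3.00000); octagon support 3.00000 vs apothem 1.5 → ∉ W
#6 (0, 0, -1, -1): internal (-0.70711, 0.29289); octagon support 0.70711 vs apothem 1.5 → ∈ W

2, 3, 4, 6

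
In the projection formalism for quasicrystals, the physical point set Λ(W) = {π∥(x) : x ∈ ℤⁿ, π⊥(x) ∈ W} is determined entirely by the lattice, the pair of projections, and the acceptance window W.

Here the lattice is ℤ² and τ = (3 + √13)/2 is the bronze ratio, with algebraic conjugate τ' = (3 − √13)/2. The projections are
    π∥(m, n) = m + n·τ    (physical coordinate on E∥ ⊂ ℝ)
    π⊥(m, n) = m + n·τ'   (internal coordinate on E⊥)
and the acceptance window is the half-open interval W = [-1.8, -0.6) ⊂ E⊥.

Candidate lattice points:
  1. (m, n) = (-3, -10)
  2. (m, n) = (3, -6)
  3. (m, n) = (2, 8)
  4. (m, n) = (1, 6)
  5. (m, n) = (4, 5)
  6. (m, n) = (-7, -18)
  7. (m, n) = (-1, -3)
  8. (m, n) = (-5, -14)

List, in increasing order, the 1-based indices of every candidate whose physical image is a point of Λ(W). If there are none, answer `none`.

Compute τ' = (3−√13)/2 = -0.3028, so π⊥(m,n) = m -0.3028·n.
[1] lift (-3,-10): star map gives 0.0278; window check -1.8 ≤ 0.0278 < -0.6 is false → out
[2] lift (3,-6): star map gives 4.8167; window check -1.8 ≤ 4.8167 < -0.6 is false → out
[3] lift (2,8): star map gives -0.4222; window check -1.8 ≤ -0.4222 < -0.6 is false → out
[4] lift (1,6): star map gives -0.8167; window check -1.8 ≤ -0.8167 < -0.6 is true → IN Λ
[5] lift (4,5): star map gives 2.4861; window check -1.8 ≤ 2.4861 < -0.6 is false → out
[6] lift (-7,-18): star map gives -1.5500; window check -1.8 ≤ -1.5500 < -0.6 is true → IN Λ
[7] lift (-1,-3): star map gives -0.0917; window check -1.8 ≤ -0.0917 < -0.6 is false → out
[8] lift (-5,-14): star map gives -0.7611; window check -1.8 ≤ -0.7611 < -0.6 is true → IN Λ

4, 6, 8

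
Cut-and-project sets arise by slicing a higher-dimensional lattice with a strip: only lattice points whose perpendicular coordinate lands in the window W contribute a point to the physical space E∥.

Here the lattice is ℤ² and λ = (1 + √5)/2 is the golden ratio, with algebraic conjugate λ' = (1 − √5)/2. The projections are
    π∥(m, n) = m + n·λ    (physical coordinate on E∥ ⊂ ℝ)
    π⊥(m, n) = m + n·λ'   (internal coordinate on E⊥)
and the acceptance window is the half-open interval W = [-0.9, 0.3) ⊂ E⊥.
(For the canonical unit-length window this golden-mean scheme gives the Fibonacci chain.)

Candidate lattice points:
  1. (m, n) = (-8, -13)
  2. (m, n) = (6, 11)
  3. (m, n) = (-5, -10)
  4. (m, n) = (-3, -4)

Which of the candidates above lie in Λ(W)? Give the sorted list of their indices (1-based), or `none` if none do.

1, 2, 4

Numerically λ ≈ 1.6180 and λ' = −1/λ ≈ -0.6180.
candidate 1: (m,n)=(-8,-13) → π∥ = -8-13·λ ≈ -29.0344, π⊥ = -8-13·λ' ≈ 0.0344 ∈ [-0.9, 0.3) ⇒ IN Λ
candidate 2: (m,n)=(6,11) → π∥ = 6+11·λ ≈ 23.7984, π⊥ = 6+11·λ' ≈ -0.7984 ∈ [-0.9, 0.3) ⇒ IN Λ
candidate 3: (m,n)=(-5,-10) → π∥ = -5-10·λ ≈ -21.1803, π⊥ = -5-10·λ' ≈ 1.1803 ∉ [-0.9, 0.3) ⇒ out
candidate 4: (m,n)=(-3,-4) → π∥ = -3-4·λ ≈ -9.4721, π⊥ = -3-4·λ' ≈ -0.5279 ∈ [-0.9, 0.3) ⇒ IN Λ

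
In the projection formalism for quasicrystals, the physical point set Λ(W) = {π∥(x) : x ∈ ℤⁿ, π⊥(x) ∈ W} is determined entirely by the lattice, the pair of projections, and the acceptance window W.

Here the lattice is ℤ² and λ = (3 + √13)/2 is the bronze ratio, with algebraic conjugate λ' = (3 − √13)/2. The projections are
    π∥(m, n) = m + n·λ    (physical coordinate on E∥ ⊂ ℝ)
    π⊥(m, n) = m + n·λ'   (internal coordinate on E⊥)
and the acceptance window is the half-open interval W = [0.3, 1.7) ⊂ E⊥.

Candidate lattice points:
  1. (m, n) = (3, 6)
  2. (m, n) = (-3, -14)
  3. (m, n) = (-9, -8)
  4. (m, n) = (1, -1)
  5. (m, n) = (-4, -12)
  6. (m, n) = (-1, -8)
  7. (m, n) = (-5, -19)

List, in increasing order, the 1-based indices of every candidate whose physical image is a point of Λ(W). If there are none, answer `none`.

1, 2, 4, 6, 7

Compute λ' = (3−√13)/2 = -0.30278, so π⊥(m,n) = m -0.30278·n.
#1 (3,6): internal coord 3 + (6)·λ' = +1.18335; +1.18335 ∈ [0.3, 1.7) → IN Λ
#2 (-3,-14): internal coord -3 + (-14)·λ' = +1.23886; +1.23886 ∈ [0.3, 1.7) → IN Λ
#3 (-9,-8): internal coord -9 + (-8)·λ' = -6.57779; -6.57779 ∉ [0.3, 1.7) → out
#4 (1,-1): internal coord 1 + (-1)·λ' = +1.30278; +1.30278 ∈ [0.3, 1.7) → IN Λ
#5 (-4,-12): internal coord -4 + (-12)·λ' = -0.36669; -0.36669 ∉ [0.3, 1.7) → out
#6 (-1,-8): internal coord -1 + (-8)·λ' = +1.42221; +1.42221 ∈ [0.3, 1.7) → IN Λ
#7 (-5,-19): internal coord -5 + (-19)·λ' = +0.75274; +0.75274 ∈ [0.3, 1.7) → IN Λ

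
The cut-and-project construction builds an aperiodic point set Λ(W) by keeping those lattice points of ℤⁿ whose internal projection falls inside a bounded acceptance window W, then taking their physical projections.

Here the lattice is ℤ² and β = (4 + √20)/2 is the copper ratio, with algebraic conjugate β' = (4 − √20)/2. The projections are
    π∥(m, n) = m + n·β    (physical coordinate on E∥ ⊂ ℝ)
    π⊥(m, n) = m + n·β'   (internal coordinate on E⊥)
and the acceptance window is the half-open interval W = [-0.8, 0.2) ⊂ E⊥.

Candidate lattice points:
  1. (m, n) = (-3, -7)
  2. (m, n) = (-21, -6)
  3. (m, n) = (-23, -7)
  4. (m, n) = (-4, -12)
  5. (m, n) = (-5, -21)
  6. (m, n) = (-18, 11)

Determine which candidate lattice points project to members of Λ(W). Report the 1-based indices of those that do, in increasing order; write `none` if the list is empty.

5

β' = (4−√20)/2 ≈ -0.236068.
#1 (-3,-7): internal coord -3 + (-7)·β' = -1.347524; -1.347524 ∉ [-0.8, 0.2) → out
#2 (-21,-6): internal coord -21 + (-6)·β' = -19.583592; -19.583592 ∉ [-0.8, 0.2) → out
#3 (-23,-7): internal coord -23 + (-7)·β' = -21.347524; -21.347524 ∉ [-0.8, 0.2) → out
#4 (-4,-12): internal coord -4 + (-12)·β' = -1.167184; -1.167184 ∉ [-0.8, 0.2) → out
#5 (-5,-21): internal coord -5 + (-21)·β' = -0.042572; -0.042572 ∈ [-0.8, 0.2) → IN Λ
#6 (-18,11): internal coord -18 + (11)·β' = -20.596748; -20.596748 ∉ [-0.8, 0.2) → out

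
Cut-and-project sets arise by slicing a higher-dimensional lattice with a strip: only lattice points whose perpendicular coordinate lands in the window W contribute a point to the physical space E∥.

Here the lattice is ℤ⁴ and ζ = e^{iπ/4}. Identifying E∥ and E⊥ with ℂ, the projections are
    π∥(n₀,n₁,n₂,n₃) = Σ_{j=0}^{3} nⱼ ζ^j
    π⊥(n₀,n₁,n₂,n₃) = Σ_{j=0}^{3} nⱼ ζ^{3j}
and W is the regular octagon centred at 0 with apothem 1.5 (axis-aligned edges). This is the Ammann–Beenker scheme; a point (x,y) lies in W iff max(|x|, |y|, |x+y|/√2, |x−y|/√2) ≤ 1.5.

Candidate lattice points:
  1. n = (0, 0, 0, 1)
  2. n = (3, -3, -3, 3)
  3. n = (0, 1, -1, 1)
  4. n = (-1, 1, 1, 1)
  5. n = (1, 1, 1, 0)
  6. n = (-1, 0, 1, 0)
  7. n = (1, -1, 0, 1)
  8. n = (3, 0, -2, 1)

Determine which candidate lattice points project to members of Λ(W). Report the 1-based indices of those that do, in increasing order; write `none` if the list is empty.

1, 4, 5, 6

π⊥(n) = n₀ + n₁ζ³ + n₂ζ⁶ + n₃ζ⁹ where ζ = e^{iπ/4}.
#1 (0, 0, 0, 1): internal (0.70711, 0.70711); octagon support 1.00000 vs apothem 1.5 → ∈ W
#2 (3, -3, -3, 3): internal (7.24264, 3.00000); octagon support 7.24264 vs apothem 1.5 → ∉ W
#3 (0, 1, -1, 1): internal (0.00000, 2.41421); octagon support 2.41421 vs apothem 1.5 → ∉ W
#4 (-1, 1, 1, 1): internal (-1.00000, 0.41421); octagon support 1.00000 vs apothem 1.5 → ∈ W
#5 (1, 1, 1, 0): internal (0.29289, -0.29289); octagon support 0.41421 vs apothem 1.5 → ∈ W
#6 (-1, 0, 1, 0): internal (-1.00000, -1.00000); octagon support 1.41421 vs apothem 1.5 → ∈ W
#7 (1, -1, 0, 1): internal (2.41421, 0.00000); octagon support 2.41421 vs apothem 1.5 → ∉ W
#8 (3, 0, -2, 1): internal (3.70711, 2.70711); octagon support 4.53553 vs apothem 1.5 → ∉ W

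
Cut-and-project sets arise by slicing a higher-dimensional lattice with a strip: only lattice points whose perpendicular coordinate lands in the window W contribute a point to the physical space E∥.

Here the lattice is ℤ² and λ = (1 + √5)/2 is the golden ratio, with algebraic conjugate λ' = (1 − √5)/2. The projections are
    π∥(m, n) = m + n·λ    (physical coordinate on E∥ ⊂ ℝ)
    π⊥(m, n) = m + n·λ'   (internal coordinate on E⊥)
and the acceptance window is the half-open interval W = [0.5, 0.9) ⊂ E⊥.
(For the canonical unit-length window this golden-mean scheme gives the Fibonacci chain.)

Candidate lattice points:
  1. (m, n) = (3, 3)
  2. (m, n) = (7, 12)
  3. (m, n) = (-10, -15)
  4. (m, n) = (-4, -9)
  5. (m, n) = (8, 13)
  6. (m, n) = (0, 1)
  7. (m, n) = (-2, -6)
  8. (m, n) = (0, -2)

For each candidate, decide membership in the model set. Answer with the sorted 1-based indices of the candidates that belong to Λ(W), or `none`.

none

Compute λ' = (1−√5)/2 = -0.61803, so π⊥(m,n) = m -0.61803·n.
[1] lift (3,3): star map gives 1.14590; window check 0.5 ≤ 1.14590 < 0.9 is false → out
[2] lift (7,12): star map gives -0.41641; window check 0.5 ≤ -0.41641 < 0.9 is false → out
[3] lift (-10,-15): star map gives -0.72949; window check 0.5 ≤ -0.72949 < 0.9 is false → out
[4] lift (-4,-9): star map gives 1.56231; window check 0.5 ≤ 1.56231 < 0.9 is false → out
[5] lift (8,13): star map gives -0.03444; window check 0.5 ≤ -0.03444 < 0.9 is false → out
[6] lift (0,1): star map gives -0.61803; window check 0.5 ≤ -0.61803 < 0.9 is false → out
[7] lift (-2,-6): star map gives 1.70820; window check 0.5 ≤ 1.70820 < 0.9 is false → out
[8] lift (0,-2): star map gives 1.23607; window check 0.5 ≤ 1.23607 < 0.9 is false → out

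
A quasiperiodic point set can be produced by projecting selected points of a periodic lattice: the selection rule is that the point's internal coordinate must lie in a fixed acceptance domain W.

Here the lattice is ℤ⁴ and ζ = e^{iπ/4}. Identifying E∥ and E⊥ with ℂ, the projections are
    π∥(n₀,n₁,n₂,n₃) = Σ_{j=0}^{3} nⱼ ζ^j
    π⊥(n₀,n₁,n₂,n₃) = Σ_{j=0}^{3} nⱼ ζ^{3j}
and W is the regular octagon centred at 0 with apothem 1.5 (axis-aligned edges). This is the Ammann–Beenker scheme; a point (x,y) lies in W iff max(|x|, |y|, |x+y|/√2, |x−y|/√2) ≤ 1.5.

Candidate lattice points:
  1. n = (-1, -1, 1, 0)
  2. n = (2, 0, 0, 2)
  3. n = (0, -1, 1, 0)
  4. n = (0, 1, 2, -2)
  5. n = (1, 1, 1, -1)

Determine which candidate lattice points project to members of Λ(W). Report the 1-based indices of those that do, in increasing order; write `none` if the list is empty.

Internal map: ζ^{3j} for j=0..3 gives (1,0), (−√2/2,√2/2), (0,−1), (√2/2,√2/2).
candidate 1: n = (-1, -1, 1, 0) → π⊥ ≈ (-0.29289, -1.70711); max(|x|,|y|,|x±y|/√2) = 1.70711 > 1.5 ⇒ ∉ W
candidate 2: n = (2, 0, 0, 2) → π⊥ ≈ (+3.41421, +1.41421); max(|x|,|y|,|x±y|/√2) = 3.41421 > 1.5 ⇒ ∉ W
candidate 3: n = (0, -1, 1, 0) → π⊥ ≈ (+0.70711, -1.70711); max(|x|,|y|,|x±y|/√2) = 1.70711 > 1.5 ⇒ ∉ W
candidate 4: n = (0, 1, 2, -2) → π⊥ ≈ (-2.12132, -2.70711); max(|x|,|y|,|x±y|/√2) = 3.41421 > 1.5 ⇒ ∉ W
candidate 5: n = (1, 1, 1, -1) → π⊥ ≈ (-0.41421, -1.00000); max(|x|,|y|,|x±y|/√2) = 1.00000 ≤ 1.5 ⇒ ∈ W

5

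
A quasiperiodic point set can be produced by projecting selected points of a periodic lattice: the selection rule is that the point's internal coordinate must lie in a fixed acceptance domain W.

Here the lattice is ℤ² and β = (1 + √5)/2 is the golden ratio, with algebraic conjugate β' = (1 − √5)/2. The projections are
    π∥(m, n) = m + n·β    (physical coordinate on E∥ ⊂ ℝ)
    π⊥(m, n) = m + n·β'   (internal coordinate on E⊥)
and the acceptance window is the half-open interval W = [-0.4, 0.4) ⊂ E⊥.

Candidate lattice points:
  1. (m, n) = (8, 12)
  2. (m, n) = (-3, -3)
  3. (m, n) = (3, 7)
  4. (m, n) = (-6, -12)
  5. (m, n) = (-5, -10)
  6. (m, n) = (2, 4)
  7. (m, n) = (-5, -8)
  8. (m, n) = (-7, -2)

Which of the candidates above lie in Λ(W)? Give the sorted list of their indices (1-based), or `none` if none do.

Numerically β ≈ 1.618034 and β' = −1/β ≈ -0.618034.
#1 (8,12): internal coord 8 + (12)·β' = +0.583592; +0.583592 ∉ [-0.4, 0.4) → out
#2 (-3,-3): internal coord -3 + (-3)·β' = -1.145898; -1.145898 ∉ [-0.4, 0.4) → out
#3 (3,7): internal coord 3 + (7)·β' = -1.326238; -1.326238 ∉ [-0.4, 0.4) → out
#4 (-6,-12): internal coord -6 + (-12)·β' = +1.416408; +1.416408 ∉ [-0.4, 0.4) → out
#5 (-5,-10): internal coord -5 + (-10)·β' = +1.180340; +1.180340 ∉ [-0.4, 0.4) → out
#6 (2,4): internal coord 2 + (4)·β' = -0.472136; -0.472136 ∉ [-0.4, 0.4) → out
#7 (-5,-8): internal coord -5 + (-8)·β' = -0.055728; -0.055728 ∈ [-0.4, 0.4) → IN Λ
#8 (-7,-2): internal coord -7 + (-2)·β' = -5.763932; -5.763932 ∉ [-0.4, 0.4) → out

7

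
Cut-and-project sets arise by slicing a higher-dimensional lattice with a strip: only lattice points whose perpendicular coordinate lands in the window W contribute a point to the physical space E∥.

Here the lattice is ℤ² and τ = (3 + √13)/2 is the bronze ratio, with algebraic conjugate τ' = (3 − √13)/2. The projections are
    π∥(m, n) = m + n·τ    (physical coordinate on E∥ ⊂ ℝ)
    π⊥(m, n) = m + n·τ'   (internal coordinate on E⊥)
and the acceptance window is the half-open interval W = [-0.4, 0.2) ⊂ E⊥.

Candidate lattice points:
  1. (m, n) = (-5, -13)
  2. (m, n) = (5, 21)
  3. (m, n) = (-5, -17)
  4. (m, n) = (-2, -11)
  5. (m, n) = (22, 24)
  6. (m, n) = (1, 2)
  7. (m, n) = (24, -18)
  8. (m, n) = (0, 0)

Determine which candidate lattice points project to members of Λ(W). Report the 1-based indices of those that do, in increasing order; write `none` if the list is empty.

3, 8

Compute τ' = (3−√13)/2 = -0.3028, so π⊥(m,n) = m -0.3028·n.
candidate 1: (m,n)=(-5,-13) → π∥ = -5-13·τ ≈ -47.9361, π⊥ = -5-13·τ' ≈ -1.0639 ∉ [-0.4, 0.2) ⇒ out
candidate 2: (m,n)=(5,21) → π∥ = 5+21·τ ≈ 74.3583, π⊥ = 5+21·τ' ≈ -1.3583 ∉ [-0.4, 0.2) ⇒ out
candidate 3: (m,n)=(-5,-17) → π∥ = -5-17·τ ≈ -61.1472, π⊥ = -5-17·τ' ≈ 0.1472 ∈ [-0.4, 0.2) ⇒ IN Λ
candidate 4: (m,n)=(-2,-11) → π∥ = -2-11·τ ≈ -38.3305, π⊥ = -2-11·τ' ≈ 1.3305 ∉ [-0.4, 0.2) ⇒ out
candidate 5: (m,n)=(22,24) → π∥ = 22+24·τ ≈ 101.2666, π⊥ = 22+24·τ' ≈ 14.7334 ∉ [-0.4, 0.2) ⇒ out
candidate 6: (m,n)=(1,2) → π∥ = 1+2·τ ≈ 7.6056, π⊥ = 1+2·τ' ≈ 0.3944 ∉ [-0.4, 0.2) ⇒ out
candidate 7: (m,n)=(24,-18) → π∥ = 24-18·τ ≈ -35.4500, π⊥ = 24-18·τ' ≈ 29.4500 ∉ [-0.4, 0.2) ⇒ out
candidate 8: (m,n)=(0,0) → π∥ = 0+0·τ ≈ 0.0000, π⊥ = 0+0·τ' ≈ 0.0000 ∈ [-0.4, 0.2) ⇒ IN Λ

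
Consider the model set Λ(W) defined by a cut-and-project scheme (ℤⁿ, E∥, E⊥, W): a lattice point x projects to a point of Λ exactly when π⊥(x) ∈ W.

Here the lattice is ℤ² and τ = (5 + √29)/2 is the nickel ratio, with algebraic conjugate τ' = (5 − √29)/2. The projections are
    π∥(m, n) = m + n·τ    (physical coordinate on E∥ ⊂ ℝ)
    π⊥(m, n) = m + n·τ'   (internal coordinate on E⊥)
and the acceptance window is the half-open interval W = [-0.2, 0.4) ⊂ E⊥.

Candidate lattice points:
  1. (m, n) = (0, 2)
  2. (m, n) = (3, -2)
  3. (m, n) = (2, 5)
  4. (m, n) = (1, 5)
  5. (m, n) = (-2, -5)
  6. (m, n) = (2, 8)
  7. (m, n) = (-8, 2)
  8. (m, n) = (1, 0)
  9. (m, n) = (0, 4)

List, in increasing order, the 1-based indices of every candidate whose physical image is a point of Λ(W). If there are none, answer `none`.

4

Numerically τ ≈ 5.192582 and τ' = −1/τ ≈ -0.192582.
#1 (0,2): internal coord 0 + (2)·τ' = -0.385165; -0.385165 ∉ [-0.2, 0.4) → out
#2 (3,-2): internal coord 3 + (-2)·τ' = +3.385165; +3.385165 ∉ [-0.2, 0.4) → out
#3 (2,5): internal coord 2 + (5)·τ' = +1.037088; +1.037088 ∉ [-0.2, 0.4) → out
#4 (1,5): internal coord 1 + (5)·τ' = +0.037088; +0.037088 ∈ [-0.2, 0.4) → IN Λ
#5 (-2,-5): internal coord -2 + (-5)·τ' = -1.037088; -1.037088 ∉ [-0.2, 0.4) → out
#6 (2,8): internal coord 2 + (8)·τ' = +0.459341; +0.459341 ∉ [-0.2, 0.4) → out
#7 (-8,2): internal coord -8 + (2)·τ' = -8.385165; -8.385165 ∉ [-0.2, 0.4) → out
#8 (1,0): internal coord 1 + (0)·τ' = +1.000000; +1.000000 ∉ [-0.2, 0.4) → out
#9 (0,4): internal coord 0 + (4)·τ' = -0.770330; -0.770330 ∉ [-0.2, 0.4) → out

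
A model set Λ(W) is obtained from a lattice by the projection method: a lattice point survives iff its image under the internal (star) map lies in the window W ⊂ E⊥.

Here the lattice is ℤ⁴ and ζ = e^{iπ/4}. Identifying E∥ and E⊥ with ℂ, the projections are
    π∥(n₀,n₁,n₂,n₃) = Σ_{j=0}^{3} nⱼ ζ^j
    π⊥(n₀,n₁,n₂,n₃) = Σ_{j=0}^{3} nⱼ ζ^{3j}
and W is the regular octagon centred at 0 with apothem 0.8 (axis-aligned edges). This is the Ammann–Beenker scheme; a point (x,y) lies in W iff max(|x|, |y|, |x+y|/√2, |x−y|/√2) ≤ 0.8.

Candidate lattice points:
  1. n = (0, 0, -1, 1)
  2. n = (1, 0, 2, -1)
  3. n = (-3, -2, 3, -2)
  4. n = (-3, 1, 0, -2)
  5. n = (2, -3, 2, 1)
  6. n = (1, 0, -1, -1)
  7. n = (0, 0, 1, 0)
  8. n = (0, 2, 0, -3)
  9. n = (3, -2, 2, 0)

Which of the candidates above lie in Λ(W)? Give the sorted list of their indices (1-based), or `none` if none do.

Internal map: ζ^{3j} for j=0..3 gives (1,0), (−√2/2,√2/2), (0,−1), (√2/2,√2/2).
candidate 1: n = (0, 0, -1, 1) → π⊥ ≈ (+0.707107, +1.707107); max(|x|,|y|,|x±y|/√2) = 1.707107 > 0.8 ⇒ ∉ W
candidate 2: n = (1, 0, 2, -1) → π⊥ ≈ (+0.292893, -2.707107); max(|x|,|y|,|x±y|/√2) = 2.707107 > 0.8 ⇒ ∉ W
candidate 3: n = (-3, -2, 3, -2) → π⊥ ≈ (-3.000000, -5.828427); max(|x|,|y|,|x±y|/√2) = 6.242641 > 0.8 ⇒ ∉ W
candidate 4: n = (-3, 1, 0, -2) → π⊥ ≈ (-5.121320, -0.707107); max(|x|,|y|,|x±y|/√2) = 5.121320 > 0.8 ⇒ ∉ W
candidate 5: n = (2, -3, 2, 1) → π⊥ ≈ (+4.828427, -3.414214); max(|x|,|y|,|x±y|/√2) = 5.828427 > 0.8 ⇒ ∉ W
candidate 6: n = (1, 0, -1, -1) → π⊥ ≈ (+0.292893, +0.292893); max(|x|,|y|,|x±y|/√2) = 0.414214 ≤ 0.8 ⇒ ∈ W
candidate 7: n = (0, 0, 1, 0) → π⊥ ≈ (+0.000000, -1.000000); max(|x|,|y|,|x±y|/√2) = 1.000000 > 0.8 ⇒ ∉ W
candidate 8: n = (0, 2, 0, -3) → π⊥ ≈ (-3.535534, -0.707107); max(|x|,|y|,|x±y|/√2) = 3.535534 > 0.8 ⇒ ∉ W
candidate 9: n = (3, -2, 2, 0) → π⊥ ≈ (+4.414214, -3.414214); max(|x|,|y|,|x±y|/√2) = 5.535534 > 0.8 ⇒ ∉ W

6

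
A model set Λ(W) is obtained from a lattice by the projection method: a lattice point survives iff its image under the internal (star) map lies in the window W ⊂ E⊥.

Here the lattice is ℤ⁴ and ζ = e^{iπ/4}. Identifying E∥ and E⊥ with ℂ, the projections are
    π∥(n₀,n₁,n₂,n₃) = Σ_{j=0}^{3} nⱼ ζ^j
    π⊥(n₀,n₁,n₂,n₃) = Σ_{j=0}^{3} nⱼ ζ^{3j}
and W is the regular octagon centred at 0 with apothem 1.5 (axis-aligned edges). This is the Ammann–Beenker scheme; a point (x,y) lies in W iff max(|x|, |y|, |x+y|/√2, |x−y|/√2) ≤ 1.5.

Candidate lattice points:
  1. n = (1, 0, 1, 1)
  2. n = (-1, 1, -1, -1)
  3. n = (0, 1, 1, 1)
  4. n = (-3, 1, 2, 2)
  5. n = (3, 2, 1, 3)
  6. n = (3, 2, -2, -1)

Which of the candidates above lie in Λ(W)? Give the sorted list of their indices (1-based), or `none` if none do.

Internal map: ζ^{3j} for j=0..3 gives (1,0), (−√2/2,√2/2), (0,−1), (√2/2,√2/2).
candidate 1: n = (1, 0, 1, 1) → π⊥ ≈ (+1.707107, -0.292893); max(|x|,|y|,|x±y|/√2) = 1.707107 > 1.5 ⇒ ∉ W
candidate 2: n = (-1, 1, -1, -1) → π⊥ ≈ (-2.414214, +1.000000); max(|x|,|y|,|x±y|/√2) = 2.414214 > 1.5 ⇒ ∉ W
candidate 3: n = (0, 1, 1, 1) → π⊥ ≈ (+0.000000, +0.414214); max(|x|,|y|,|x±y|/√2) = 0.414214 ≤ 1.5 ⇒ ∈ W
candidate 4: n = (-3, 1, 2, 2) → π⊥ ≈ (-2.292893, +0.121320); max(|x|,|y|,|x±y|/√2) = 2.292893 > 1.5 ⇒ ∉ W
candidate 5: n = (3, 2, 1, 3) → π⊥ ≈ (+3.707107, +2.535534); max(|x|,|y|,|x±y|/√2) = 4.414214 > 1.5 ⇒ ∉ W
candidate 6: n = (3, 2, -2, -1) → π⊥ ≈ (+0.878680, +2.707107); max(|x|,|y|,|x±y|/√2) = 2.707107 > 1.5 ⇒ ∉ W

3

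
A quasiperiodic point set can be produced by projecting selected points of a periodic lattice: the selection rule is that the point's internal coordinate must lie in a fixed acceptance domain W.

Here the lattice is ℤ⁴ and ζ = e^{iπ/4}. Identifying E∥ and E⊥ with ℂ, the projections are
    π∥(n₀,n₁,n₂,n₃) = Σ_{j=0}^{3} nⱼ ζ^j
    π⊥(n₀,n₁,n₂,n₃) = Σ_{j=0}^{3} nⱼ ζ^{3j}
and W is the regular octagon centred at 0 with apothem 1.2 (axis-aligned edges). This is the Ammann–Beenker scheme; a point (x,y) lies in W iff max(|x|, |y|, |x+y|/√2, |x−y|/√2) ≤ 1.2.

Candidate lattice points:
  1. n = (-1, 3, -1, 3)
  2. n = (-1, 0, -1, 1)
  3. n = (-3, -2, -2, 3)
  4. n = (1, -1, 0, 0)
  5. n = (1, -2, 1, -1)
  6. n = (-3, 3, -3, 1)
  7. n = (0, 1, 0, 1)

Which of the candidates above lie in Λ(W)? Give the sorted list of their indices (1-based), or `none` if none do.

none

Internal map: ζ^{3j} for j=0..3 gives (1,0), (−√2/2,√2/2), (0,−1), (√2/2,√2/2).
candidate 1: n = (-1, 3, -1, 3) → π⊥ ≈ (-1.0000, +5.2426); max(|x|,|y|,|x±y|/√2) = 5.2426 > 1.2 ⇒ ∉ W
candidate 2: n = (-1, 0, -1, 1) → π⊥ ≈ (-0.2929, +1.7071); max(|x|,|y|,|x±y|/√2) = 1.7071 > 1.2 ⇒ ∉ W
candidate 3: n = (-3, -2, -2, 3) → π⊥ ≈ (+0.5355, +2.7071); max(|x|,|y|,|x±y|/√2) = 2.7071 > 1.2 ⇒ ∉ W
candidate 4: n = (1, -1, 0, 0) → π⊥ ≈ (+1.7071, -0.7071); max(|x|,|y|,|x±y|/√2) = 1.7071 > 1.2 ⇒ ∉ W
candidate 5: n = (1, -2, 1, -1) → π⊥ ≈ (+1.7071, -3.1213); max(|x|,|y|,|x±y|/√2) = 3.4142 > 1.2 ⇒ ∉ W
candidate 6: n = (-3, 3, -3, 1) → π⊥ ≈ (-4.4142, +5.8284); max(|x|,|y|,|x±y|/√2) = 7.2426 > 1.2 ⇒ ∉ W
candidate 7: n = (0, 1, 0, 1) → π⊥ ≈ (+0.0000, +1.4142); max(|x|,|y|,|x±y|/√2) = 1.4142 > 1.2 ⇒ ∉ W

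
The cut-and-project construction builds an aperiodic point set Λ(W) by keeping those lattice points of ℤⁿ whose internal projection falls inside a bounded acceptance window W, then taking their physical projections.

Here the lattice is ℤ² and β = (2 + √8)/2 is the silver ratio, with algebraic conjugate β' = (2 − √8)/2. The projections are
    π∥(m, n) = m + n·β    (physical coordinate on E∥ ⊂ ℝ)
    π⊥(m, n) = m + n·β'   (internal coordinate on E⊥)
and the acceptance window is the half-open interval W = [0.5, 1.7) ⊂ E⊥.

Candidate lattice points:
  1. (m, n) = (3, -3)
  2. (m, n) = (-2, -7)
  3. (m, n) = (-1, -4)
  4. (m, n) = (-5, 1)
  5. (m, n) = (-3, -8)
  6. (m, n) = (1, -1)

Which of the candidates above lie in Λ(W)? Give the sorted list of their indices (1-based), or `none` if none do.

2, 3, 6

β' = (2−√8)/2 ≈ -0.41421.
[1] lift (3,-3): star map gives 4.24264; window check 0.5 ≤ 4.24264 < 1.7 is false → out
[2] lift (-2,-7): star map gives 0.89949; window check 0.5 ≤ 0.89949 < 1.7 is true → IN Λ
[3] lift (-1,-4): star map gives 0.65685; window check 0.5 ≤ 0.65685 < 1.7 is true → IN Λ
[4] lift (-5,1): star map gives -5.41421; window check 0.5 ≤ -5.41421 < 1.7 is false → out
[5] lift (-3,-8): star map gives 0.31371; window check 0.5 ≤ 0.31371 < 1.7 is false → out
[6] lift (1,-1): star map gives 1.41421; window check 0.5 ≤ 1.41421 < 1.7 is true → IN Λ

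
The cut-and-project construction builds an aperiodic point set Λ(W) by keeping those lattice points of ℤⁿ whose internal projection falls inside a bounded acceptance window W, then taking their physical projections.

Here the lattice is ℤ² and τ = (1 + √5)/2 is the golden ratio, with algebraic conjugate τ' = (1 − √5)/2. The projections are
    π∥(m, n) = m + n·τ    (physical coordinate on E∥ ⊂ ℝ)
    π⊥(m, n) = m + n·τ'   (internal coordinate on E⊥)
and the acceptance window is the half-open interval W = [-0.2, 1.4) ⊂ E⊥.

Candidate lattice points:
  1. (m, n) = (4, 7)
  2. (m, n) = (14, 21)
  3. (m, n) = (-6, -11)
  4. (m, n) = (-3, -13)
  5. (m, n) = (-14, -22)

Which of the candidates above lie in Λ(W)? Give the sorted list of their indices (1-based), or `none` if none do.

2, 3

Numerically τ ≈ 1.618034 and τ' = −1/τ ≈ -0.618034.
[1] lift (4,7): star map gives -0.326238; window check -0.2 ≤ -0.326238 < 1.4 is false → out
[2] lift (14,21): star map gives 1.021286; window check -0.2 ≤ 1.021286 < 1.4 is true → IN Λ
[3] lift (-6,-11): star map gives 0.798374; window check -0.2 ≤ 0.798374 < 1.4 is true → IN Λ
[4] lift (-3,-13): star map gives 5.034442; window check -0.2 ≤ 5.034442 < 1.4 is false → out
[5] lift (-14,-22): star map gives -0.403252; window check -0.2 ≤ -0.403252 < 1.4 is false → out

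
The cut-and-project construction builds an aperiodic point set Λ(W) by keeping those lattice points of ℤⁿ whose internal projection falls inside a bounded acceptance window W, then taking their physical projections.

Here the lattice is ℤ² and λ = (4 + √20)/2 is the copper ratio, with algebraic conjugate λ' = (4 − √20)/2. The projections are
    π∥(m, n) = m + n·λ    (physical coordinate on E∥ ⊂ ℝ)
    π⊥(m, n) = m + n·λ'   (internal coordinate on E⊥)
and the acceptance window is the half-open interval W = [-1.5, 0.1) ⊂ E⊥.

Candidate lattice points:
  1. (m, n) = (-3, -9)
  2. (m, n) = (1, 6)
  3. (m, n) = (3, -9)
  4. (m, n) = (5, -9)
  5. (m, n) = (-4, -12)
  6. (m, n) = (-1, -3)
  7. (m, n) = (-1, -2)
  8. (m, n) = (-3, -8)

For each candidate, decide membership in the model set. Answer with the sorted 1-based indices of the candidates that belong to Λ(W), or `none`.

Numerically λ ≈ 4.236068 and λ' = −1/λ ≈ -0.236068.
#1 (-3,-9): internal coord -3 + (-9)·λ' = -0.875388; -0.875388 ∈ [-1.5, 0.1) → IN Λ
#2 (1,6): internal coord 1 + (6)·λ' = -0.416408; -0.416408 ∈ [-1.5, 0.1) → IN Λ
#3 (3,-9): internal coord 3 + (-9)·λ' = +5.124612; +5.124612 ∉ [-1.5, 0.1) → out
#4 (5,-9): internal coord 5 + (-9)·λ' = +7.124612; +7.124612 ∉ [-1.5, 0.1) → out
#5 (-4,-12): internal coord -4 + (-12)·λ' = -1.167184; -1.167184 ∈ [-1.5, 0.1) → IN Λ
#6 (-1,-3): internal coord -1 + (-3)·λ' = -0.291796; -0.291796 ∈ [-1.5, 0.1) → IN Λ
#7 (-1,-2): internal coord -1 + (-2)·λ' = -0.527864; -0.527864 ∈ [-1.5, 0.1) → IN Λ
#8 (-3,-8): internal coord -3 + (-8)·λ' = -1.111456; -1.111456 ∈ [-1.5, 0.1) → IN Λ

1, 2, 5, 6, 7, 8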